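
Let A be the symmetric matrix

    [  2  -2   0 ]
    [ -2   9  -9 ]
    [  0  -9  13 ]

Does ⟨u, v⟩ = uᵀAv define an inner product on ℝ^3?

Leading principal minors: Δ_1 = 2, Δ_2 = 14, Δ_3 = 20.
All leading principal minors are positive, so by Sylvester's criterion Q is positive definite.
⟨·,·⟩ is an inner product exactly when A is positive definite.

yes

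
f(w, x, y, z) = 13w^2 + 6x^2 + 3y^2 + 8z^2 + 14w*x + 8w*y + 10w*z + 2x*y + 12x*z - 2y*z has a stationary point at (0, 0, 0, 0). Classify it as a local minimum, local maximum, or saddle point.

The Hessian at the origin is H = [[26, 14, 8, 10], [14, 12, 2, 12], [8, 2, 6, -2], [10, 12, -2, 16]].
Congruent diagonalization of H (simultaneous row and column reduction) yields pivots 26, 58/13, 68/29, 20/17.
So there are 4 positive pivots.
H is positive definite, so the origin is a strict local minimum.

local minimum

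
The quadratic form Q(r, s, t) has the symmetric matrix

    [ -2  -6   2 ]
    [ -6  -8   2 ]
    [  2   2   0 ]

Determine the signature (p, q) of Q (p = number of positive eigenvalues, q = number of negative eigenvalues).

(2, 1)

Applying the same elementary operations to the rows and columns of A produces a congruent diagonal matrix with entries -2, 10, 2/5.
That gives 2 positive, 1 negative pivots.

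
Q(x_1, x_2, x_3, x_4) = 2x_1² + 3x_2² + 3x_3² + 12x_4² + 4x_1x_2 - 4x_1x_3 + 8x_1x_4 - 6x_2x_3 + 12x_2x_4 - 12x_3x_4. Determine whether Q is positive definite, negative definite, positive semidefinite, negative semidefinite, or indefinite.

Write A = [[2, 2, -2, 4], [2, 3, -3, 6], [-2, -3, 3, -6], [4, 6, -6, 12]].
Congruent diagonalization of A (simultaneous row and column reduction) yields pivots 2, 1, 0, 0.
That gives 2 positive, 2 zero pivots.
Hence Q is positive semidefinite.

positive semidefinite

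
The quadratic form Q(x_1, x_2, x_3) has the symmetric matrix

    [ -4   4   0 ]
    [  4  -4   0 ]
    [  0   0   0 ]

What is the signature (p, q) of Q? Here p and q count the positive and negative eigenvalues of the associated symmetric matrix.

Applying the same elementary operations to the rows and columns of A produces a congruent diagonal matrix with entries -4, 0, 0.
So there are 1 negative, 2 zero pivots.

(0, 1)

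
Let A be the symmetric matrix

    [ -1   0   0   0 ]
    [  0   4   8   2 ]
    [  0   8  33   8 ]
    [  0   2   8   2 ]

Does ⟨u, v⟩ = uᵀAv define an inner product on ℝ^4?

Symmetric row and column elimination reduces A to a congruent diagonal form with pivots -1, 4, 17, 1/17.
That gives 3 positive, 1 negative pivots.
Hence Q is indefinite.
⟨·,·⟩ is an inner product exactly when A is positive definite.

no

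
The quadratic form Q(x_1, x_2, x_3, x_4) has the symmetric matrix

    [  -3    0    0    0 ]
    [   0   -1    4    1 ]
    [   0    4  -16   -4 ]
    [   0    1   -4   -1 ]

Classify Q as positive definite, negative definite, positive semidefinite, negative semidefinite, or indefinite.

Applying the same elementary operations to the rows and columns of A produces a congruent diagonal matrix with entries -3, -1, 0, 0.
So there are 2 negative, 2 zero pivots.
Hence Q is negative semidefinite.

negative semidefinite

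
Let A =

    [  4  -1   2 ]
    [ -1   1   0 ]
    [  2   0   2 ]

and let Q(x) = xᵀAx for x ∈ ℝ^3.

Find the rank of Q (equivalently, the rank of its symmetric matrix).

3

An LDLᵀ factorisation of A has diagonal entries 4, 3/4, 2/3.
That gives 3 positive pivots.
The rank is the number of nonzero pivots: 3.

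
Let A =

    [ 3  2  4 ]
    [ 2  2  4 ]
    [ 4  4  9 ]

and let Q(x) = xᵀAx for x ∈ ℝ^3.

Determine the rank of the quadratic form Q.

An LDLᵀ factorisation of A has diagonal entries 3, 2/3, 1.
That gives 3 positive pivots.
The rank is the number of nonzero pivots: 3.

3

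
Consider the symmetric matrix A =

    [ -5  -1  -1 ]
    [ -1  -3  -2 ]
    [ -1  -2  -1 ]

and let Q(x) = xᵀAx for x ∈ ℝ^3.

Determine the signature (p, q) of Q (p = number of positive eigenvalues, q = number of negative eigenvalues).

Applying the same elementary operations to the rows and columns of A produces a congruent diagonal matrix with entries -5, -14/5, 5/14.
So there are 1 positive, 2 negative pivots.

(1, 2)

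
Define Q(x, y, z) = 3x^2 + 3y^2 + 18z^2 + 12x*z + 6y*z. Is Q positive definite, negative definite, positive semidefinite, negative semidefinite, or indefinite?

positive definite

The symmetric matrix of Q is A = [[3, 0, 6], [0, 3, 3], [6, 3, 18]].
Leading principal minors: Δ_1 = 3, Δ_2 = 9, Δ_3 = 27.
All leading principal minors are positive, so by Sylvester's criterion Q is positive definite.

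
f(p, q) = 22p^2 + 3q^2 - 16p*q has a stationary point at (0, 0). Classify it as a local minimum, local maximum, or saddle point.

The Hessian at the origin is H = [[44, -16], [-16, 6]].
det H = 44·6 − (-16)² = 8 > 0 and H[1,1] = 44 > 0, so H is positive definite.
Therefore the origin is a local minimum.

local minimum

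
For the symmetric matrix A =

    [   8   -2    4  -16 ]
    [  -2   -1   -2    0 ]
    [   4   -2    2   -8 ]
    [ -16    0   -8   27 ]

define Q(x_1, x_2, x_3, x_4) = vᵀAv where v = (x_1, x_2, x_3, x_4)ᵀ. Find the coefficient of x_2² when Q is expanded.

-1

The coefficient of x_2² is the diagonal entry A[2,2] = -1.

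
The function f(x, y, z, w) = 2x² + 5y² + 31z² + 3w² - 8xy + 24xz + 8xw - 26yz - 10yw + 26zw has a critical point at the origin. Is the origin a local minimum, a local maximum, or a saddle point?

The Hessian at the origin is H = [[4, -8, 24, 8], [-8, 10, -26, -10], [24, -26, 62, 26], [8, -10, 26, 6]].
Symmetric row and column elimination reduces H to a congruent diagonal form with pivots 4, -6, -4/3, -4.
That gives 1 positive, 3 negative pivots.
H is indefinite, so the origin is a saddle point.

saddle point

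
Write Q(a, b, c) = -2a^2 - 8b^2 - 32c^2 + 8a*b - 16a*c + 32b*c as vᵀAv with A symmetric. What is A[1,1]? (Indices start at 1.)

-2

The coefficient of a^2 in Q is -2, and that is exactly A[1,1].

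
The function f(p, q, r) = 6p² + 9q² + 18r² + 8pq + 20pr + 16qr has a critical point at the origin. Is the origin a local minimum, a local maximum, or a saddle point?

The Hessian at the origin is H = [[12, 8, 20], [8, 18, 16], [20, 16, 36]].
Applying the same elementary operations to the rows and columns of H produces a congruent diagonal matrix with entries 12, 38/3, 40/19.
That gives 3 positive pivots.
H is positive definite, so the origin is a strict local minimum.

local minimum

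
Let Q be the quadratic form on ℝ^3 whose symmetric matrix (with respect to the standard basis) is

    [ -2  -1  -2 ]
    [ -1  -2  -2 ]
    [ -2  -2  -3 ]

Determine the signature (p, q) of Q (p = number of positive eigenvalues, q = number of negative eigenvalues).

Applying the same elementary operations to the rows and columns of A produces a congruent diagonal matrix with entries -2, -3/2, -1/3.
Counting signs: 3 negative.

(0, 3)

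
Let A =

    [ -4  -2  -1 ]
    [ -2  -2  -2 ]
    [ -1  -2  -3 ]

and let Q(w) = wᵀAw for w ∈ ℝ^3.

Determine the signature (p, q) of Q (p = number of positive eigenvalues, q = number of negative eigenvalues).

Symmetric row and column elimination reduces A to a congruent diagonal form with pivots -4, -1, -1/2.
Counting signs: 3 negative.

(0, 3)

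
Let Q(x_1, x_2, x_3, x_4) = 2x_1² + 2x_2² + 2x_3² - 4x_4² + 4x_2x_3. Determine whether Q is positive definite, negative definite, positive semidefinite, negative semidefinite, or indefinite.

The associated matrix is A = [[2, 0, 0, 0], [0, 2, 2, 0], [0, 2, 2, 0], [0, 0, 0, -4]].
Row-reducing A symmetrically gives the diagonal entries 2, 2, 0, -4.
So there are 2 positive, 1 negative, 1 zero pivots.
Hence Q is indefinite.

indefinite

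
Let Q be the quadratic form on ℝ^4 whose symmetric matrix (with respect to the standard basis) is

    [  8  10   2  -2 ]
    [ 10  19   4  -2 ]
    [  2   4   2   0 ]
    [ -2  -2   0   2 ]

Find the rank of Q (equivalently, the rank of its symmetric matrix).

An LDLᵀ factorisation of A has diagonal entries 8, 13/2, 15/13, 4/3.
Counting signs: 4 positive.
The rank is the number of nonzero pivots: 4.

4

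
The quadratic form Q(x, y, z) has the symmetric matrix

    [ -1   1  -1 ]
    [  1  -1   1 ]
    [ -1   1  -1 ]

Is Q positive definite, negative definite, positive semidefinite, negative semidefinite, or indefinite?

Applying the same elementary operations to the rows and columns of A produces a congruent diagonal matrix with entries -1, 0, 0.
Counting signs: 1 negative, 2 zero.
Hence Q is negative semidefinite.

negative semidefinite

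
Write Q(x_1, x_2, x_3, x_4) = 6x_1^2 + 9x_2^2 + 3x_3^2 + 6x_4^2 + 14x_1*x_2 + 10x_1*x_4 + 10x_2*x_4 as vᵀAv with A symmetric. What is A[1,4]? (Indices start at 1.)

The coefficient of x_1·x_4 in Q is 10. For a symmetric A this equals A[1,4] + A[4,1] = 2·A[1,4].
So A[1,4] = 10/2 = 5.

5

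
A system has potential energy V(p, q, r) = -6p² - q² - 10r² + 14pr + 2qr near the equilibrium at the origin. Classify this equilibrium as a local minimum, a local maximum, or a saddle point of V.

The Hessian at the origin is H = [[-12, 0, 14], [0, -2, 2], [14, 2, -20]].
Applying the same elementary operations to the rows and columns of H produces a congruent diagonal matrix with entries -12, -2, -5/3.
Counting signs: 3 negative.
H is negative definite, so the origin is a strict local maximum.

local maximum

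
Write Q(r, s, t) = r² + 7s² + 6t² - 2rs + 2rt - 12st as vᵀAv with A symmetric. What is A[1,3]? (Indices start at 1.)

The coefficient of r·t in Q is 2. For a symmetric A this equals A[1,3] + A[3,1] = 2·A[1,3].
So A[1,3] = 2/2 = 1.

1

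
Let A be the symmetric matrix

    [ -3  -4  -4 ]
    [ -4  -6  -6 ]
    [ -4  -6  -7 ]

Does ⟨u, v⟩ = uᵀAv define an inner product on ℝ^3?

no

Leading principal minors: Δ_1 = -3, Δ_2 = 2, Δ_3 = -2.
The signs alternate starting with Δ_1 < 0, so by Sylvester's criterion Q is negative definite.
⟨·,·⟩ is an inner product exactly when A is positive definite.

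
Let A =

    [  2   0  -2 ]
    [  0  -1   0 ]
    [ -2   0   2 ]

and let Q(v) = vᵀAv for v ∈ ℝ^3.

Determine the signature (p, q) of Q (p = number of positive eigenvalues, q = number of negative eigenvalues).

(1, 1)

Applying the same elementary operations to the rows and columns of A produces a congruent diagonal matrix with entries 2, -1, 0.
That gives 1 positive, 1 negative, 1 zero pivots.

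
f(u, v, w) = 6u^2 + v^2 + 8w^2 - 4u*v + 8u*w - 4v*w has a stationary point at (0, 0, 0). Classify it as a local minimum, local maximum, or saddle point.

The Hessian at the origin is H = [[12, -4, 8], [-4, 2, -4], [8, -4, 16]].
Symmetric row and column elimination reduces H to a congruent diagonal form with pivots 12, 2/3, 8.
Counting signs: 3 positive.
H is positive definite, so the origin is a strict local minimum.

local minimum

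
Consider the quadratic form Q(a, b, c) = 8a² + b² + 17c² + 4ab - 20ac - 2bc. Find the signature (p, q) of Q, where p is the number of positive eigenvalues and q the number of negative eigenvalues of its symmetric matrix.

(2, 0)

Write A = [[8, 2, -10], [2, 1, -1], [-10, -1, 17]].
Congruent diagonalization of A (simultaneous row and column reduction) yields pivots 8, 1/2, 0.
Counting signs: 2 positive, 1 zero.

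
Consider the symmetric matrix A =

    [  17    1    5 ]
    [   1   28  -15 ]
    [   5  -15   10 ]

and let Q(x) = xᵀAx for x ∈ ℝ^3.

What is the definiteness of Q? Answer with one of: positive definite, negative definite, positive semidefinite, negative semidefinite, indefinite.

positive definite

An LDLᵀ factorisation of A has diagonal entries 17, 475/17, 3/19.
So there are 3 positive pivots.
Hence Q is positive definite.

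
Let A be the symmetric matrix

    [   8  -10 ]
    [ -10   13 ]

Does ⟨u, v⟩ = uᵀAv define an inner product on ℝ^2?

Leading principal minors: Δ_1 = 8, Δ_2 = 4.
All leading principal minors are positive, so by Sylvester's criterion Q is positive definite.
⟨·,·⟩ is an inner product exactly when A is positive definite.

yes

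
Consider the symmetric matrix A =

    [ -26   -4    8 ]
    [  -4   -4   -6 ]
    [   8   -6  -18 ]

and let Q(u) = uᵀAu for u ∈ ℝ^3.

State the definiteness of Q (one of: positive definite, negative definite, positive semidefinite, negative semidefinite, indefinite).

Leading principal minors: Δ_1 = -26, Δ_2 = 88, Δ_3 = -8.
The signs alternate starting with Δ_1 < 0, so by Sylvester's criterion Q is negative definite.

negative definite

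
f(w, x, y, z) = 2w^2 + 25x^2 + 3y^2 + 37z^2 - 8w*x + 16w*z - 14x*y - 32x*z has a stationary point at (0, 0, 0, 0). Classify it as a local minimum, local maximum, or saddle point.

local minimum

The Hessian at the origin is H = [[4, -8, 0, 16], [-8, 50, -14, -32], [0, -14, 6, 0], [16, -32, 0, 74]].
Applying the same elementary operations to the rows and columns of H produces a congruent diagonal matrix with entries 4, 34, 4/17, 10.
Counting signs: 4 positive.
H is positive definite, so the origin is a strict local minimum.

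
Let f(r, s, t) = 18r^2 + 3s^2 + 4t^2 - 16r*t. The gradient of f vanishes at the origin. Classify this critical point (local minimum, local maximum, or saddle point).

local minimum

The Hessian at the origin is H = [[36, 0, -16], [0, 6, 0], [-16, 0, 8]].
Applying the same elementary operations to the rows and columns of H produces a congruent diagonal matrix with entries 36, 6, 8/9.
That gives 3 positive pivots.
H is positive definite, so the origin is a strict local minimum.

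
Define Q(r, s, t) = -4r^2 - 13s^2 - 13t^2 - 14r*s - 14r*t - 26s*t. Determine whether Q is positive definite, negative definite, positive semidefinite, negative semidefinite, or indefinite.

negative semidefinite

The associated matrix is A = [[-4, -7, -7], [-7, -13, -13], [-7, -13, -13]].
Applying the same elementary operations to the rows and columns of A produces a congruent diagonal matrix with entries -4, -3/4, 0.
So there are 2 negative, 1 zero pivots.
Hence Q is negative semidefinite.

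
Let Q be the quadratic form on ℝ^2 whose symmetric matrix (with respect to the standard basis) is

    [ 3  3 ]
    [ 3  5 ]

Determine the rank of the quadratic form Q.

Congruent diagonalization of A (simultaneous row and column reduction) yields pivots 3, 2.
That gives 2 positive pivots.
The rank is the number of nonzero pivots: 2.

2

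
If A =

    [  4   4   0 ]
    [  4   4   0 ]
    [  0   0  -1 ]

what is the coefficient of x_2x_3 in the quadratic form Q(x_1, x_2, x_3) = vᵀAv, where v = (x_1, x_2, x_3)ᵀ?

0

The coefficient of x_2x_3 is A[2,3] + A[3,2] = 2·0 = 0.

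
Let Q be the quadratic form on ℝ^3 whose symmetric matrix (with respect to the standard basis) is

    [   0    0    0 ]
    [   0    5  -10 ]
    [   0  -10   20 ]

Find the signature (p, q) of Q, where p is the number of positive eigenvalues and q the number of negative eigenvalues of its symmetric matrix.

(1, 0)

Applying the same elementary operations to the rows and columns of A produces a congruent diagonal matrix with entries 0, 5, 0.
Counting signs: 1 positive, 2 zero.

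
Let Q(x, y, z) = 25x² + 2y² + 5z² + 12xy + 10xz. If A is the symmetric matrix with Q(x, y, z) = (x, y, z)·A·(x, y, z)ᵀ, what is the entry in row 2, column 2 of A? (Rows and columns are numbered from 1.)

2

The coefficient of y² in Q is 2, and that is exactly A[2,2].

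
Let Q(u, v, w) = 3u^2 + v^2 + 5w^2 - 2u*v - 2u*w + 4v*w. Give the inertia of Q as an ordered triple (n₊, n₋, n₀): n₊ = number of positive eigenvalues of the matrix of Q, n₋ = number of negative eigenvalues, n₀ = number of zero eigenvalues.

The symmetric matrix is A = [[3, -1, -1], [-1, 1, 2], [-1, 2, 5]].
Symmetric row and column elimination reduces A to a congruent diagonal form with pivots 3, 2/3, 1/2.
That gives 3 positive pivots.

(3, 0, 0)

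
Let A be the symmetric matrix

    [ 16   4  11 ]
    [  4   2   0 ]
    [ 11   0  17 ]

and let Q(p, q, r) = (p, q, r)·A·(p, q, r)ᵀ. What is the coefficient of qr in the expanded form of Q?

0

The coefficient of qr is A[2,3] + A[3,2] = 2·0 = 0.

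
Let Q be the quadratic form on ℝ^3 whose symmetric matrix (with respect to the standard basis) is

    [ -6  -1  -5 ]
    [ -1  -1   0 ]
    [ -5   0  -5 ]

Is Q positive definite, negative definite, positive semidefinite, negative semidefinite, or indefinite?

Symmetric row and column elimination reduces A to a congruent diagonal form with pivots -6, -5/6, 0.
Counting signs: 2 negative, 1 zero.
Hence Q is negative semidefinite.

negative semidefinite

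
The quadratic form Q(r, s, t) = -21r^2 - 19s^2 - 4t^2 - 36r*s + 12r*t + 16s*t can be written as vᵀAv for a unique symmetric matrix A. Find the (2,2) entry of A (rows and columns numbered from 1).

-19

The coefficient of s^2 in Q is -19, and that is exactly A[2,2].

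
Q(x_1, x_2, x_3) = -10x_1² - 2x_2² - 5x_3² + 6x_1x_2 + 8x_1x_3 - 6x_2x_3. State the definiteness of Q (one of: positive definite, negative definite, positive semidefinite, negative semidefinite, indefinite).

negative definite

The symmetric matrix of Q is A = [[-10, 3, 4], [3, -2, -3], [4, -3, -5]].
Leading principal minors: Δ_1 = -10, Δ_2 = 11, Δ_3 = -5.
The signs alternate starting with Δ_1 < 0, so by Sylvester's criterion Q is negative definite.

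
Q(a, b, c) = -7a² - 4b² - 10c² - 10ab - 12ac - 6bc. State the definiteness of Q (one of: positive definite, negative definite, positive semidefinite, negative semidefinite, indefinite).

negative definite

Write A = [[-7, -5, -6], [-5, -4, -3], [-6, -3, -10]].
Symmetric row and column elimination reduces A to a congruent diagonal form with pivots -7, -3/7, -1.
So there are 3 negative pivots.
Hence Q is negative definite.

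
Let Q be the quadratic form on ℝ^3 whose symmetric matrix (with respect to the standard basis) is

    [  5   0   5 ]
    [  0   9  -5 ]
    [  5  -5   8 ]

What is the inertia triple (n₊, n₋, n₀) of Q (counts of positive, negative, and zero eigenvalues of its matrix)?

Row-reducing A symmetrically gives the diagonal entries 5, 9, 2/9.
Counting signs: 3 positive.

(3, 0, 0)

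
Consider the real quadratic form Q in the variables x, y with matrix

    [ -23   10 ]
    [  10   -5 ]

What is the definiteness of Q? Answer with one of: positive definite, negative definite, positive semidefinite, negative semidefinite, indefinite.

negative definite

Leading principal minors: Δ_1 = -23, Δ_2 = 15.
The signs alternate starting with Δ_1 < 0, so by Sylvester's criterion Q is negative definite.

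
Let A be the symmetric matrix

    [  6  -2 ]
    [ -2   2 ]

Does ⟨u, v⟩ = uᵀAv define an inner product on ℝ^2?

For the 2×2 matrix [[6, -2], [-2, 2]]: det = 6·2 − (-2)² = 8, trace = 8.
det > 0 so both eigenvalues share the sign of the trace; trace = 8 > 0 ⇒ both positive.
⟨·,·⟩ is an inner product exactly when A is positive definite.

yes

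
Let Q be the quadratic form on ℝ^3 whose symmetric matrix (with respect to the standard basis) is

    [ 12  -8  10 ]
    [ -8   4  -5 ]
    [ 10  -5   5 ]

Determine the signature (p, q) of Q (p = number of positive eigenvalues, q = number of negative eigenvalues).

Row-reducing A symmetrically gives the diagonal entries 12, -4/3, -5/4.
So there are 1 positive, 2 negative pivots.

(1, 2)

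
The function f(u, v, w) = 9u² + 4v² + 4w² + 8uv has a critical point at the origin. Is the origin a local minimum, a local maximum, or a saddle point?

local minimum

The Hessian at the origin is H = [[18, 8, 0], [8, 8, 0], [0, 0, 8]].
An LDLᵀ factorisation of H has diagonal entries 18, 40/9, 8.
Counting signs: 3 positive.
H is positive definite, so the origin is a strict local minimum.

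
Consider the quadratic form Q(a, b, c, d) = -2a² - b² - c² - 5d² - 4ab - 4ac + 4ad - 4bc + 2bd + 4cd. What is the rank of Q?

4

Write A = [[-2, -2, -2, 2], [-2, -1, -2, 1], [-2, -2, -1, 2], [2, 1, 2, -5]].
Congruent diagonalization of A (simultaneous row and column reduction) yields pivots -2, 1, 1, -4.
So there are 2 positive, 2 negative pivots.
The rank is the number of nonzero pivots: 4.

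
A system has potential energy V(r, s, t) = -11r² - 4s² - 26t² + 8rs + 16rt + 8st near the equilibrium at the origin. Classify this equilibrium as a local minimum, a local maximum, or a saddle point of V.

local maximum

The Hessian at the origin is H = [[-22, 8, 16], [8, -8, 8], [16, 8, -52]].
An LDLᵀ factorisation of H has diagonal entries -22, -56/11, -20/7.
Counting signs: 3 negative.
H is negative definite, so the origin is a strict local maximum.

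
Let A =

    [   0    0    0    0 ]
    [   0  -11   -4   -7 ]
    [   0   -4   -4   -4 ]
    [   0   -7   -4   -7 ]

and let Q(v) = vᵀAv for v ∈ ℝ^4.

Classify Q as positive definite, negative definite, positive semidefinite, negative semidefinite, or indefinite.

negative semidefinite

Applying the same elementary operations to the rows and columns of A produces a congruent diagonal matrix with entries 0, -11, -28/11, -12/7.
Counting signs: 3 negative, 1 zero.
Hence Q is negative semidefinite.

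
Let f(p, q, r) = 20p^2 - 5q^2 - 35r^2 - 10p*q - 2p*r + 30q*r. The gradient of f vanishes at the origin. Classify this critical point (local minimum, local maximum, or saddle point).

saddle point

The Hessian at the origin is H = [[40, -10, -2], [-10, -10, 30], [-2, 30, -70]].
Applying the same elementary operations to the rows and columns of H produces a congruent diagonal matrix with entries 40, -25/2, -12/25.
Counting signs: 1 positive, 2 negative.
H is indefinite, so the origin is a saddle point.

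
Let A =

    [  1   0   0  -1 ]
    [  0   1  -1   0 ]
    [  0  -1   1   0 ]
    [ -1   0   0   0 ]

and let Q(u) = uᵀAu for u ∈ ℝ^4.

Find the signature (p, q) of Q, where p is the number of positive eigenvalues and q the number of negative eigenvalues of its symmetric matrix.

(2, 1)

Applying the same elementary operations to the rows and columns of A produces a congruent diagonal matrix with entries 1, 1, 0, -1.
Counting signs: 2 positive, 1 negative, 1 zero.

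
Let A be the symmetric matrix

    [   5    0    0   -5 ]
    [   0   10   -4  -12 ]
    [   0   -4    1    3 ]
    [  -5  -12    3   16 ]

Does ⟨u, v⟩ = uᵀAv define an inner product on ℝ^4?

Row-reducing A symmetrically gives the diagonal entries 5, 10, -3/5, 2.
Counting signs: 3 positive, 1 negative.
Hence Q is indefinite.
⟨·,·⟩ is an inner product exactly when A is positive definite.

no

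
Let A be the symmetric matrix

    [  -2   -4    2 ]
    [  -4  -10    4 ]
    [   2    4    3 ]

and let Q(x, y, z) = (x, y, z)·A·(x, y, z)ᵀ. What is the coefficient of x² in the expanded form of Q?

-2

The coefficient of x² is the diagonal entry A[1,1] = -2.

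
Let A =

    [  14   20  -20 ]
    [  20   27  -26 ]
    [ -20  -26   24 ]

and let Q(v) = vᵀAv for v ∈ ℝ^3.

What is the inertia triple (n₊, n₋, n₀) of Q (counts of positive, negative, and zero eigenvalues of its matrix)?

An LDLᵀ factorisation of A has diagonal entries 14, -11/7, -4/11.
Counting signs: 1 positive, 2 negative.

(1, 2, 0)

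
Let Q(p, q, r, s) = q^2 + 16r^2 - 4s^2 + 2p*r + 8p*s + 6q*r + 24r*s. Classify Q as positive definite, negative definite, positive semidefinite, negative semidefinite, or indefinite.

indefinite

The symmetric matrix is A = [[0, 0, 1, 4], [0, 1, 3, 0], [1, 3, 16, 12], [4, 0, 12, -4]].
A is congruent to a diagonal matrix with 3 positive, 1 negative and 0 zero entries, so Q is indefinite.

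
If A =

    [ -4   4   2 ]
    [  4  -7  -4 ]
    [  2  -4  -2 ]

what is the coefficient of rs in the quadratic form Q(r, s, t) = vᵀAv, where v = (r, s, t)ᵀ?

The coefficient of rs is A[1,2] + A[2,1] = 2·4 = 8.

8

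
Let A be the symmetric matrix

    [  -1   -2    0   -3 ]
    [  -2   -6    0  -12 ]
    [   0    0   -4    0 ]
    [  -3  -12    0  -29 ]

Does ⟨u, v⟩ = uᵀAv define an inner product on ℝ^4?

no

Leading principal minors: Δ_1 = -1, Δ_2 = 2, Δ_3 = -8, Δ_4 = 16.
The signs alternate starting with Δ_1 < 0, so by Sylvester's criterion Q is negative definite.
⟨·,·⟩ is an inner product exactly when A is positive definite.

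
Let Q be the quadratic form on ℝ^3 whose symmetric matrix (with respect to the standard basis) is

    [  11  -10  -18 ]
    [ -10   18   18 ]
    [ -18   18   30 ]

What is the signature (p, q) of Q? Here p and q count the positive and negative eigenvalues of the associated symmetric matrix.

An LDLᵀ factorisation of A has diagonal entries 11, 98/11, 12/49.
That gives 3 positive pivots.

(3, 0)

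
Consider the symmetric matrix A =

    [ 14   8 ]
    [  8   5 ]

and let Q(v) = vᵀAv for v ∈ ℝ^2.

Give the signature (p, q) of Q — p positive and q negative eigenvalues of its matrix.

Row-reducing A symmetrically gives the diagonal entries 14, 3/7.
So there are 2 positive pivots.

(2, 0)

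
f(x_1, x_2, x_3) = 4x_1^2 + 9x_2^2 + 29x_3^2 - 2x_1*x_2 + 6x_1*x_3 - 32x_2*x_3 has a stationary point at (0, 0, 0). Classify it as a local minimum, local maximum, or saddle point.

local minimum

The Hessian at the origin is H = [[8, -2, 6], [-2, 18, -32], [6, -32, 58]].
Symmetric row and column elimination reduces H to a congruent diagonal form with pivots 8, 35/2, 12/35.
That gives 3 positive pivots.
H is positive definite, so the origin is a strict local minimum.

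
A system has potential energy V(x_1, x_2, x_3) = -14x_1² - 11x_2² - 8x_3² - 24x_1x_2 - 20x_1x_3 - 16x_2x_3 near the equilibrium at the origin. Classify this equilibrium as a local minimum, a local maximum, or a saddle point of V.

The Hessian at the origin is H = [[-28, -24, -20], [-24, -22, -16], [-20, -16, -16]].
Congruent diagonalization of H (simultaneous row and column reduction) yields pivots -28, -10/7, -4/5.
So there are 3 negative pivots.
H is negative definite, so the origin is a strict local maximum.

local maximum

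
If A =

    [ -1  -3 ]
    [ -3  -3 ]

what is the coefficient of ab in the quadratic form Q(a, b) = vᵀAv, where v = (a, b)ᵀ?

The coefficient of ab is A[1,2] + A[2,1] = 2·(-3) = -6.

-6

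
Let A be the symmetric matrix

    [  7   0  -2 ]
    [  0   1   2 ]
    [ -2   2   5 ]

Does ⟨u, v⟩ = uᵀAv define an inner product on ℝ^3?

Congruent diagonalization of A (simultaneous row and column reduction) yields pivots 7, 1, 3/7.
Counting signs: 3 positive.
Hence Q is positive definite.
⟨·,·⟩ is an inner product exactly when A is positive definite.

yes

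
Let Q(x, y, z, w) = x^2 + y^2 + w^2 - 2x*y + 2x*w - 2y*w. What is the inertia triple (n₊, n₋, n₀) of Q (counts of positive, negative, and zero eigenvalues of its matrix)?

(1, 0, 3)

The associated matrix is A = [[1, -1, 0, 1], [-1, 1, 0, -1], [0, 0, 0, 0], [1, -1, 0, 1]].
Row-reducing A symmetrically gives the diagonal entries 1, 0, 0, 0.
That gives 1 positive, 3 zero pivots.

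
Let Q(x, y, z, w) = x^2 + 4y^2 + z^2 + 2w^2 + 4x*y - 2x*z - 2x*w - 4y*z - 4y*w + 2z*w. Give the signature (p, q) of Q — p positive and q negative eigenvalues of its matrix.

(2, 0)

The associated matrix is A = [[1, 2, -1, -1], [2, 4, -2, -2], [-1, -2, 1, 1], [-1, -2, 1, 2]].
Row-reducing A symmetrically gives the diagonal entries 1, 0, 0, 1.
That gives 2 positive, 2 zero pivots.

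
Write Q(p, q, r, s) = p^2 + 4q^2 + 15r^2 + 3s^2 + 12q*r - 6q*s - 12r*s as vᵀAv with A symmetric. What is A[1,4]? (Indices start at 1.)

0

The coefficient of p·s in Q is 0. For a symmetric A this equals A[1,4] + A[4,1] = 2·A[1,4].
So A[1,4] = 0/2 = 0.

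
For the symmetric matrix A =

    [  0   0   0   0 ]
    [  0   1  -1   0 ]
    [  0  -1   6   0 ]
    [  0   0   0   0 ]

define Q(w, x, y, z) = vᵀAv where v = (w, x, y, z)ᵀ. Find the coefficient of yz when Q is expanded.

0

The coefficient of yz is A[3,4] + A[4,3] = 2·0 = 0.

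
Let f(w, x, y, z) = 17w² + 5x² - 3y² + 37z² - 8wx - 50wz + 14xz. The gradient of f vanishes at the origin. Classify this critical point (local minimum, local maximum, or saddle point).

The Hessian at the origin is H = [[34, -8, 0, -50], [-8, 10, 0, 14], [0, 0, -6, 0], [-50, 14, 0, 74]].
An LDLᵀ factorisation of H has diagonal entries 34, 138/17, -6, -10/69.
That gives 2 positive, 2 negative pivots.
H is indefinite, so the origin is a saddle point.

saddle point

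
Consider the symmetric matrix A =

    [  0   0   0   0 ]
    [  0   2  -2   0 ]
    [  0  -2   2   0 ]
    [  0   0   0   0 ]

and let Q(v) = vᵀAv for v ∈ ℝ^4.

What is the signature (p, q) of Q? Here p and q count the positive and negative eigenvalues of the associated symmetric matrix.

(1, 0)

Symmetric row and column elimination reduces A to a congruent diagonal form with pivots 0, 2, 0, 0.
Counting signs: 1 positive, 3 zero.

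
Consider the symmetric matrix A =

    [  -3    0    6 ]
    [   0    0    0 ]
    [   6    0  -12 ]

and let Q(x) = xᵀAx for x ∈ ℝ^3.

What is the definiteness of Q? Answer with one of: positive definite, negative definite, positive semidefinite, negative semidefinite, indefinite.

negative semidefinite

Row-reducing A symmetrically gives the diagonal entries -3, 0, 0.
That gives 1 negative, 2 zero pivots.
Hence Q is negative semidefinite.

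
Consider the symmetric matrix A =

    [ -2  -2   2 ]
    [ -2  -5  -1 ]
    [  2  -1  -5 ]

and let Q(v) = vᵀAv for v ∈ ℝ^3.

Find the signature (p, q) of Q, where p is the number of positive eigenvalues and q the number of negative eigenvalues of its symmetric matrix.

(0, 2)

Row-reducing A symmetrically gives the diagonal entries -2, -3, 0.
Counting signs: 2 negative, 1 zero.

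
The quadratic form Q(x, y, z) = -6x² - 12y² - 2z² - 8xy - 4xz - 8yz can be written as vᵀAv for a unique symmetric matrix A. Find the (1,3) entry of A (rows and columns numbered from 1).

-2

The coefficient of x·z in Q is -4. For a symmetric A this equals A[1,3] + A[3,1] = 2·A[1,3].
So A[1,3] = -4/2 = -2.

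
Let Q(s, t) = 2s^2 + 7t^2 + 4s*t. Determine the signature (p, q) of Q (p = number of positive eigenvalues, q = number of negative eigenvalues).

Write A = [[2, 2], [2, 7]].
Congruent diagonalization of A (simultaneous row and column reduction) yields pivots 2, 5.
Counting signs: 2 positive.

(2, 0)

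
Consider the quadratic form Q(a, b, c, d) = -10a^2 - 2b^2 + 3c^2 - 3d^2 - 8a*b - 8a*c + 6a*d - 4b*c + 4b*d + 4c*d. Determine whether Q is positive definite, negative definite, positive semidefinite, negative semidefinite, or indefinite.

Write A = [[-10, -4, -4, 3], [-4, -2, -2, 2], [-4, -2, 3, 2], [3, 2, 2, -3]].
Congruent diagonalization of A (simultaneous row and column reduction) yields pivots -10, -2/5, 5, -1/2.
That gives 1 positive, 3 negative pivots.
Hence Q is indefinite.

indefinite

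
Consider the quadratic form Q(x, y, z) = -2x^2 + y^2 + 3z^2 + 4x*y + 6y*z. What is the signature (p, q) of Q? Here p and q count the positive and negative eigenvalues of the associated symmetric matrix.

Write A = [[-2, 2, 0], [2, 1, 3], [0, 3, 3]].
Congruent diagonalization of A (simultaneous row and column reduction) yields pivots -2, 3, 0.
So there are 1 positive, 1 negative, 1 zero pivots.

(1, 1)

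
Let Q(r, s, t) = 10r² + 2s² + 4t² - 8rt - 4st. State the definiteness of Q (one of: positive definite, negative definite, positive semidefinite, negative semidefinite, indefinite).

The symmetric matrix is A = [[10, 0, -4], [0, 2, -2], [-4, -2, 4]].
An LDLᵀ factorisation of A has diagonal entries 10, 2, 2/5.
So there are 3 positive pivots.
Hence Q is positive definite.

positive definite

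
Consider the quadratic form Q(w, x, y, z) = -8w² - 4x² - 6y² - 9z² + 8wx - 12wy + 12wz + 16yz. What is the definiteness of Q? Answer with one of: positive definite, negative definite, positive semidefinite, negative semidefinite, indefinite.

Write A = [[-8, 4, -6, 6], [4, -4, 0, 0], [-6, 0, -6, 8], [6, 0, 8, -9]].
Row-reducing A symmetrically gives the diagonal entries -8, -2, 3, -1/3.
Counting signs: 1 positive, 3 negative.
Hence Q is indefinite.

indefinite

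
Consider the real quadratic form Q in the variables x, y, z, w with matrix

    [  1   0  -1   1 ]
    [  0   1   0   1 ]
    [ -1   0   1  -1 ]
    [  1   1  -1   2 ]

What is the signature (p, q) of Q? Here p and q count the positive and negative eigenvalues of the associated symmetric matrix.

Row-reducing A symmetrically gives the diagonal entries 1, 1, 0, 0.
So there are 2 positive, 2 zero pivots.

(2, 0)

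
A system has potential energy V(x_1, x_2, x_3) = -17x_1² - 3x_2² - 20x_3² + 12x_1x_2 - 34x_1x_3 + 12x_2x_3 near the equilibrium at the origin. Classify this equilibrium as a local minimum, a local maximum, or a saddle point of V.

The Hessian at the origin is H = [[-34, 12, -34], [12, -6, 12], [-34, 12, -40]].
Congruent diagonalization of H (simultaneous row and column reduction) yields pivots -34, -30/17, -6.
So there are 3 negative pivots.
H is negative definite, so the origin is a strict local maximum.

local maximum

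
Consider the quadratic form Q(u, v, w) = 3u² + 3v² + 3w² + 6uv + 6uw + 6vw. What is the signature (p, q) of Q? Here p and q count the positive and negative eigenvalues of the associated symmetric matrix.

(1, 0)

The symmetric matrix is A = [[3, 3, 3], [3, 3, 3], [3, 3, 3]].
Symmetric row and column elimination reduces A to a congruent diagonal form with pivots 3, 0, 0.
So there are 1 positive, 2 zero pivots.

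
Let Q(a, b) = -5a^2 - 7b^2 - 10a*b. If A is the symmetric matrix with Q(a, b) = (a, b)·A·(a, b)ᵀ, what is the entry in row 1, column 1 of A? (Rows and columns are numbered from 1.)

The coefficient of a^2 in Q is -5, and that is exactly A[1,1].

-5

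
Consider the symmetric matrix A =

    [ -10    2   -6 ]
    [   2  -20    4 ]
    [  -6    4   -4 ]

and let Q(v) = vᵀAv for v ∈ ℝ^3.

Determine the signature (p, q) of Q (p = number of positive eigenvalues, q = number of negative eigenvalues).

Symmetric row and column elimination reduces A to a congruent diagonal form with pivots -10, -98/5, 0.
So there are 2 negative, 1 zero pivots.

(0, 2)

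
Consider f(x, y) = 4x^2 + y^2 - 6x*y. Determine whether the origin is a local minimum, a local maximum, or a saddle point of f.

The Hessian at the origin is H = [[8, -6], [-6, 2]].
det H = 8·2 − (-6)² = -20 < 0, so H is indefinite.
Therefore the origin is a saddle point.

saddle point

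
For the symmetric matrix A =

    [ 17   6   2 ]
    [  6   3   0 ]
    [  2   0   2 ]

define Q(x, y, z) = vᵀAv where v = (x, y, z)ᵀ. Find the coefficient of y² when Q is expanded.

The coefficient of y² is the diagonal entry A[2,2] = 3.

3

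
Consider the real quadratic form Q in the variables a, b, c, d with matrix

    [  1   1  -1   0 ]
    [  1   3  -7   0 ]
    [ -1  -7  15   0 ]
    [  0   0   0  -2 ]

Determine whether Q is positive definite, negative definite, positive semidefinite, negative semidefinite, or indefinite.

indefinite

Congruent diagonalization of A (simultaneous row and column reduction) yields pivots 1, 2, -4, -2.
Counting signs: 2 positive, 2 negative.
Hence Q is indefinite.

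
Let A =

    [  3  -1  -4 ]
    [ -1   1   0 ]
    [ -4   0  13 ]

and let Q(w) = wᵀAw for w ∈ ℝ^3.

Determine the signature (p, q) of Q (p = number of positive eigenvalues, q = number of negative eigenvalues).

Applying the same elementary operations to the rows and columns of A produces a congruent diagonal matrix with entries 3, 2/3, 5.
That gives 3 positive pivots.

(3, 0)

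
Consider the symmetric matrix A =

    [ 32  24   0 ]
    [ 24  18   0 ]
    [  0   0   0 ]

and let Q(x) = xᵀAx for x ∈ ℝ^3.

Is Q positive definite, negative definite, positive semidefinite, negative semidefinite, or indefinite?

Congruent diagonalization of A (simultaneous row and column reduction) yields pivots 32, 0, 0.
That gives 1 positive, 2 zero pivots.
Hence Q is positive semidefinite.

positive semidefinite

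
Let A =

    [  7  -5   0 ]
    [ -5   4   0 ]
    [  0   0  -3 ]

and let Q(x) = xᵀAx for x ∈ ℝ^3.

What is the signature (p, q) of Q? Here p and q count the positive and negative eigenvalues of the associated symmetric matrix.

(2, 1)

Applying the same elementary operations to the rows and columns of A produces a congruent diagonal matrix with entries 7, 3/7, -3.
Counting signs: 2 positive, 1 negative.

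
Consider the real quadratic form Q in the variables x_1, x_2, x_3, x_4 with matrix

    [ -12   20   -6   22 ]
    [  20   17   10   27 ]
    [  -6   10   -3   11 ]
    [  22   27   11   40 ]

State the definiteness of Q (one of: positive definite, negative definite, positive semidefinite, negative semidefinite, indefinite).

Row-reducing A symmetrically gives the diagonal entries -12, 151/3, 0, -30/151.
So there are 1 positive, 2 negative, 1 zero pivots.
Hence Q is indefinite.

indefinite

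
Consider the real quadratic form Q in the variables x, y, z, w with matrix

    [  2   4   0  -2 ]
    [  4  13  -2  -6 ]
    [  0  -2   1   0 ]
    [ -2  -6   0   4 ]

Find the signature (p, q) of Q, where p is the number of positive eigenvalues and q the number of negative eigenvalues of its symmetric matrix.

(3, 1)

Congruent diagonalization of A (simultaneous row and column reduction) yields pivots 2, 5, 1/5, -2.
That gives 3 positive, 1 negative pivots.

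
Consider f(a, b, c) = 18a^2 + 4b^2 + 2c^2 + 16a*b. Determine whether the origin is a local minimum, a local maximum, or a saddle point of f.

local minimum

The Hessian at the origin is H = [[36, 16, 0], [16, 8, 0], [0, 0, 4]].
Applying the same elementary operations to the rows and columns of H produces a congruent diagonal matrix with entries 36, 8/9, 4.
So there are 3 positive pivots.
H is positive definite, so the origin is a strict local minimum.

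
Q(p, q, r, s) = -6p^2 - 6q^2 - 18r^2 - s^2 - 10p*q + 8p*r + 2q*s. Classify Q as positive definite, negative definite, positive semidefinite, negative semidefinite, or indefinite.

The associated matrix is A = [[-6, -5, 4, 0], [-5, -6, 0, 1], [4, 0, -18, 0], [0, 1, 0, -1]].
Row-reducing A symmetrically gives the diagonal entries -6, -11/6, -102/11, -5/51.
Counting signs: 4 negative.
Hence Q is negative definite.

negative definite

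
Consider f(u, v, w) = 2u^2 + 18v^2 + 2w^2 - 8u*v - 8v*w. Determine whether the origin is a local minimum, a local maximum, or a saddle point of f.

local minimum

The Hessian at the origin is H = [[4, -8, 0], [-8, 36, -8], [0, -8, 4]].
Applying the same elementary operations to the rows and columns of H produces a congruent diagonal matrix with entries 4, 20, 4/5.
So there are 3 positive pivots.
H is positive definite, so the origin is a strict local minimum.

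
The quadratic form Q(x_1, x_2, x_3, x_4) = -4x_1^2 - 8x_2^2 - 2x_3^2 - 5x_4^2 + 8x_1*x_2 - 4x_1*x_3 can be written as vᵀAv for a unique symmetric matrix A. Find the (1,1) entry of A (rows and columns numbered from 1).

The coefficient of x_1^2 in Q is -4, and that is exactly A[1,1].

-4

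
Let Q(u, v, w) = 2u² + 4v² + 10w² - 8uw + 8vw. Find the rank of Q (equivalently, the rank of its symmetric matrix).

Write A = [[2, 0, -4], [0, 4, 4], [-4, 4, 10]].
Symmetric row and column elimination reduces A to a congruent diagonal form with pivots 2, 4, -2.
That gives 2 positive, 1 negative pivots.
The rank is the number of nonzero pivots: 3.

3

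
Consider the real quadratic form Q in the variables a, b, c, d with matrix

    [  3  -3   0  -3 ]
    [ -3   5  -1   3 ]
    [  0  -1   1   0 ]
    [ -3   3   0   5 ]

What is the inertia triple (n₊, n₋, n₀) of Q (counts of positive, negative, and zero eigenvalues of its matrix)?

Applying the same elementary operations to the rows and columns of A produces a congruent diagonal matrix with entries 3, 2, 1/2, 2.
So there are 4 positive pivots.

(4, 0, 0)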